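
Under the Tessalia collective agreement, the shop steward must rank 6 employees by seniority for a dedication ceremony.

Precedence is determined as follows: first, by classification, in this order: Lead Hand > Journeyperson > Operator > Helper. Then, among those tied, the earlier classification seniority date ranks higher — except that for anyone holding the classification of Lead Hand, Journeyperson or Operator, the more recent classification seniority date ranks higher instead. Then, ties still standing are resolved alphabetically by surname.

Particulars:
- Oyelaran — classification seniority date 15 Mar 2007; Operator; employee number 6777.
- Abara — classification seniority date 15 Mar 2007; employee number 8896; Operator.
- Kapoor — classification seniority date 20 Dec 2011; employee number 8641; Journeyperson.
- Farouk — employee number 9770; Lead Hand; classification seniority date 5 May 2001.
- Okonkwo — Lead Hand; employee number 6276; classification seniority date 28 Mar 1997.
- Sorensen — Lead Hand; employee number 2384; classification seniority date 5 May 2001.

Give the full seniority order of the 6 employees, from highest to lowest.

By classification: Farouk, Sorensen and Okonkwo (Lead Hand); then Kapoor (Journeyperson); then Abara and Oyelaran (Operator).
Among Farouk, Sorensen and Okonkwo, by classification seniority date (later first) (reversed rule for this group): Farouk and Sorensen (5 May 2001) before Okonkwo (28 Mar 1997).
Among Farouk and Sorensen, alphabetically by surname: Farouk before Sorensen.
Abara and Oyelaran both have classification seniority date 15 Mar 2007, so the next rule applies.
Among Abara and Oyelaran, alphabetically by surname: Abara before Oyelaran.
Full order: Farouk, Sorensen, Okonkwo, Kapoor, Abara, Oyelaran.

Farouk, Sorensen, Okonkwo, Kapoor, Abara, Oyelaran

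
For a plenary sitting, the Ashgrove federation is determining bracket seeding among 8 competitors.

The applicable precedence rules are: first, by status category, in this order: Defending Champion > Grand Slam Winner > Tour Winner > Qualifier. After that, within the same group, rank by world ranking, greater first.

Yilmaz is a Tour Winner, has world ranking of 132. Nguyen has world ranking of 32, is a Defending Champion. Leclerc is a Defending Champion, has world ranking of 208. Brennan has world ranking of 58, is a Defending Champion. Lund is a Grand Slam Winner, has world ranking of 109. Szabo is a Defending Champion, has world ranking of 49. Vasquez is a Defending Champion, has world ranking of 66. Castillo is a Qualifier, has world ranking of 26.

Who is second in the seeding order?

Vasquez

By status category: Leclerc, Vasquez, Brennan, Szabo and Nguyen (Defending Champion); then Lund (Grand Slam Winner); then Yilmaz (Tour Winner); then Castillo (Qualifier).
Among Leclerc, Vasquez, Brennan, Szabo and Nguyen, by world ranking (higher first): Leclerc (208) before Vasquez (66) before Brennan (58) before Szabo (49) before Nguyen (32).
Order: Leclerc, Vasquez, Brennan, Szabo, Nguyen, Lund, Yilmaz, Castillo.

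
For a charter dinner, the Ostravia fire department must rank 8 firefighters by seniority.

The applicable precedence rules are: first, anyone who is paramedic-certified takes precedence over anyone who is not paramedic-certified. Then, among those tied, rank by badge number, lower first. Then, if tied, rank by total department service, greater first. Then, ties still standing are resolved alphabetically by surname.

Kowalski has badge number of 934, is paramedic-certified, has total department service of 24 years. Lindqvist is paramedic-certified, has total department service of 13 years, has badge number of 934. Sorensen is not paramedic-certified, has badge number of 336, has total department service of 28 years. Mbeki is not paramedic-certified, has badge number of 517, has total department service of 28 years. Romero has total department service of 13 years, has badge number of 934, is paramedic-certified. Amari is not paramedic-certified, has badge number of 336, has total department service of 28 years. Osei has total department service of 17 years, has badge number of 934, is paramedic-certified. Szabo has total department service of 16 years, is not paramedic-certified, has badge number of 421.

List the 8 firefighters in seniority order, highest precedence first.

Kowalski, Osei, Lindqvist, Romero, Amari, Sorensen, Szabo, Mbeki

By the first rule: Kowalski, Osei, Lindqvist and Romero (each paramedic-certified); then Amari, Sorensen, Szabo and Mbeki (each not paramedic-certified).
Kowalski, Osei, Lindqvist and Romero all have badge number 934, so the next rule applies.
Among Kowalski, Osei, Lindqvist and Romero, by total department service (higher first): Kowalski (24 years) before Osei (17 years) before Lindqvist and Romero (13 years).
Among Lindqvist and Romero, alphabetically by surname: Lindqvist before Romero.
Among Amari, Sorensen, Szabo and Mbeki, by badge number (lower first): Amari and Sorensen (336) before Szabo (421) before Mbeki (517).
Amari and Sorensen both have total department service 28 years, so the next rule applies.
Among Amari and Sorensen, alphabetically by surname: Amari before Sorensen.
Full order: Kowalski, Osei, Lindqvist, Romero, Amari, Sorensen, Szabo, Mbeki.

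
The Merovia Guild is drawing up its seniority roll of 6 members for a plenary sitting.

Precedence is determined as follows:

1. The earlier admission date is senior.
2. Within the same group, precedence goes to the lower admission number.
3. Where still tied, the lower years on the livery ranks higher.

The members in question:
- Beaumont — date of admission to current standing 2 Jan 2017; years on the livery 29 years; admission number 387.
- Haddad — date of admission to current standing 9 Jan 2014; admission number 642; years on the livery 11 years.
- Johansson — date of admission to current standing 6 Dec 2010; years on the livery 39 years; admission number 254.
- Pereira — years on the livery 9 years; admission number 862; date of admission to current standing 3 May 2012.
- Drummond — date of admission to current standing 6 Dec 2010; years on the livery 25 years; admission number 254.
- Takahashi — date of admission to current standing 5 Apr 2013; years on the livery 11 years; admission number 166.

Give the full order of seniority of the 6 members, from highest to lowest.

Drummond, Johansson, Pereira, Takahashi, Haddad, Beaumont

By date of admission to current standing (earlier first): Drummond and Johansson (both 6 Dec 2010); then Pereira (3 May 2012); then Takahashi (5 Apr 2013); then Haddad (9 Jan 2014); then Beaumont (2 Jan 2017).
Drummond and Johansson both have admission number 254, so the next rule applies.
Among Drummond and Johansson, by years on the livery (lower first): Drummond (25 years) before Johansson (39 years).
Full order: Drummond, Johansson, Pereira, Takahashi, Haddad, Beaumont.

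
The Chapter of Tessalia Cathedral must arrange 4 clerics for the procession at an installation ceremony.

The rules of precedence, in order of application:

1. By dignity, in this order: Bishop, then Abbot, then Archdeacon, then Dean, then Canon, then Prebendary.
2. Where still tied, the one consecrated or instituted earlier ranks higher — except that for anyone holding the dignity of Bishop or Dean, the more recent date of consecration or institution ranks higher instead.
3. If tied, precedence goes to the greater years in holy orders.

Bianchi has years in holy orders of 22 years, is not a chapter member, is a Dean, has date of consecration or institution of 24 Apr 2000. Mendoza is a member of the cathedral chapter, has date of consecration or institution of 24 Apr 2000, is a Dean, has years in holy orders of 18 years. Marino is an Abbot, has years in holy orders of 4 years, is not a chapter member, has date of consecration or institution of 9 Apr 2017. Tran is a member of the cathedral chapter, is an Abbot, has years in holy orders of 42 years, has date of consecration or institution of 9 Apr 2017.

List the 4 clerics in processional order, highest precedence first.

Tran, Marino, Bianchi, Mendoza

By dignity: Tran and Marino (Abbot); then Bianchi and Mendoza (Dean).
Tran and Marino both have date of consecration or institution 9 Apr 2017, so the next rule applies.
Among Tran and Marino, by years in holy orders (higher first): Tran (42 years) before Marino (4 years).
Bianchi and Mendoza both have date of consecration or institution 24 Apr 2000, so the next rule applies.
Among Bianchi and Mendoza, by years in holy orders (higher first): Bianchi (22 years) before Mendoza (18 years).
Full order: Tran, Marino, Bianchi, Mendoza.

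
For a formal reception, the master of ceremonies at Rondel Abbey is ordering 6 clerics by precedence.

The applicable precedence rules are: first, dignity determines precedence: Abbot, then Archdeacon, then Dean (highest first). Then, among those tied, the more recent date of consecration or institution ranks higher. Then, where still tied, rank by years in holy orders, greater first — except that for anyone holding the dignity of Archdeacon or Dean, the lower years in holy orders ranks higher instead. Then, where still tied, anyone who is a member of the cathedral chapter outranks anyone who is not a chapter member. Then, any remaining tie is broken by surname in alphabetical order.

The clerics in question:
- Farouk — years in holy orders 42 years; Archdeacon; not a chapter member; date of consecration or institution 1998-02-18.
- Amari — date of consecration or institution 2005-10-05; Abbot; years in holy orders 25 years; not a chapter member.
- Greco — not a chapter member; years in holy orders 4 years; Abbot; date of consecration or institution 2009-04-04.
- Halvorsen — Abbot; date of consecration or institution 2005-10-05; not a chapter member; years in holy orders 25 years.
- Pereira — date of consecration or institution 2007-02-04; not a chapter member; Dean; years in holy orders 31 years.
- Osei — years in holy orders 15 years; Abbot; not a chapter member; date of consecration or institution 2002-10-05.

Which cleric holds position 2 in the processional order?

By dignity: Greco, Amari, Halvorsen and Osei (Abbot); then Farouk (Archdeacon); then Pereira (Dean).
Among Greco, Amari, Halvorsen and Osei, by date of consecration or institution (later first): Greco (2009-04-04) before Amari and Halvorsen (2005-10-05) before Osei (2002-10-05).
Amari and Halvorsen both have years in holy orders 25 years, so the next rule applies.
Amari and Halvorsen are each not a chapter member, so the next rule applies.
Among Amari and Halvorsen, alphabetically by surname: Amari before Halvorsen.
Order: Greco, Amari, Halvorsen, Osei, Farouk, Pereira.

Amari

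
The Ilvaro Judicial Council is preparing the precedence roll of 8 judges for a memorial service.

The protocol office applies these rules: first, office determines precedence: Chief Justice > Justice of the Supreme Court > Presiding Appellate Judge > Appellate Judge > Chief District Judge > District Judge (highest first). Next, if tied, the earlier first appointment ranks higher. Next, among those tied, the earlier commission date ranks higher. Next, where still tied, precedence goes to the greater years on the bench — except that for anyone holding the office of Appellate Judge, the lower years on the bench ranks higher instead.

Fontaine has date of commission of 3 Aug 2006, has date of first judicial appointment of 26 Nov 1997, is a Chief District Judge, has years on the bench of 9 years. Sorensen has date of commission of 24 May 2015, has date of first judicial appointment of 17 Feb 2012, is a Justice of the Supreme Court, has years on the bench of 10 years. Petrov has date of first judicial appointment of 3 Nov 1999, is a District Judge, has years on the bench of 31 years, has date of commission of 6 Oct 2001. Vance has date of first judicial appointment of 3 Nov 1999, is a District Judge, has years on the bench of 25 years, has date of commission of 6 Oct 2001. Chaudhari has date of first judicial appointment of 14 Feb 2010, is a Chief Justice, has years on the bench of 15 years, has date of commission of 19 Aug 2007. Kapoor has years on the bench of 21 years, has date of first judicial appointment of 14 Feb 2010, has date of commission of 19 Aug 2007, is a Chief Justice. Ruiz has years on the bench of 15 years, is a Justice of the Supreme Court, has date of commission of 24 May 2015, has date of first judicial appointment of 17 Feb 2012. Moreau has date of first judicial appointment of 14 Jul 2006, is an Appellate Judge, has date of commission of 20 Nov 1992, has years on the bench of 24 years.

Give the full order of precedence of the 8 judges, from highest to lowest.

Kapoor, Chaudhari, Ruiz, Sorensen, Moreau, Fontaine, Petrov, Vance

By office: Kapoor and Chaudhari (Chief Justice); then Ruiz and Sorensen (Justice of the Supreme Court); then Moreau (Appellate Judge); then Fontaine (Chief District Judge); then Petrov and Vance (District Judge).
Kapoor and Chaudhari both have date of first judicial appointment 14 Feb 2010, so the next rule applies.
Kapoor and Chaudhari both have date of commission 19 Aug 2007, so the next rule applies.
Among Kapoor and Chaudhari, by years on the bench (higher first): Kapoor (21 years) before Chaudhari (15 years).
Ruiz and Sorensen both have date of first judicial appointment 17 Feb 2012, so the next rule applies.
Ruiz and Sorensen both have date of commission 24 May 2015, so the next rule applies.
Among Ruiz and Sorensen, by years on the bench (higher first): Ruiz (15 years) before Sorensen (10 years).
Petrov and Vance both have date of first judicial appointment 3 Nov 1999, so the next rule applies.
Petrov and Vance both have date of commission 6 Oct 2001, so the next rule applies.
Among Petrov and Vance, by years on the bench (higher first): Petrov (31 years) before Vance (25 years).
Full order: Kapoor, Chaudhari, Ruiz, Sorensen, Moreau, Fontaine, Petrov, Vance.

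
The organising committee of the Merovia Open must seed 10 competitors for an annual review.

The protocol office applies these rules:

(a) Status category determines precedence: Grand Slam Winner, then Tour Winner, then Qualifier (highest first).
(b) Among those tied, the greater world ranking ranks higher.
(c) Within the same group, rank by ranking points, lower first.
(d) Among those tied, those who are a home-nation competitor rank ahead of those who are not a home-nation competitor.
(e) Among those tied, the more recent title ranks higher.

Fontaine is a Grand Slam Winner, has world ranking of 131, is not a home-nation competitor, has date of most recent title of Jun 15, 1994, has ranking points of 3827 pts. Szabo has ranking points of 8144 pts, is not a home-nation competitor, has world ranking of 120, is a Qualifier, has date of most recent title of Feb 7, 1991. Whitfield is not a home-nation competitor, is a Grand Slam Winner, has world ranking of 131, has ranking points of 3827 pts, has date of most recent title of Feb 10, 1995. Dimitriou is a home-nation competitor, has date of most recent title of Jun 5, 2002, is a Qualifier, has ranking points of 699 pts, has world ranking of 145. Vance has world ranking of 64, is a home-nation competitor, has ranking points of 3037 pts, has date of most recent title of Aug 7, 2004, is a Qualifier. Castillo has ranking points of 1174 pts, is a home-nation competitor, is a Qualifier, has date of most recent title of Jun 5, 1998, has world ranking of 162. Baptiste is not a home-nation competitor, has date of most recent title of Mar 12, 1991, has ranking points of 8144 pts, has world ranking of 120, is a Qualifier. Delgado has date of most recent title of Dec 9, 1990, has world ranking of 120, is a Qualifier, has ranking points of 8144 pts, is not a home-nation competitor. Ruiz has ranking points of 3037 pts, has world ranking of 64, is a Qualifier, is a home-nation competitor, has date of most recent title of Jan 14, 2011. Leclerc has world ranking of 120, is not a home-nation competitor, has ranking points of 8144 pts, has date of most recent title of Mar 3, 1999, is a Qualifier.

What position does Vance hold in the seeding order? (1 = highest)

By status category: Whitfield and Fontaine (Grand Slam Winner); then Castillo, Dimitriou, Leclerc, Baptiste, Szabo, Delgado, Ruiz and Vance (Qualifier).
Whitfield and Fontaine both have world ranking 131, so the next rule applies.
Whitfield and Fontaine both have ranking points 3827 pts, so the next rule applies.
Whitfield and Fontaine are each not a home-nation competitor, so the next rule applies.
Among Whitfield and Fontaine, by date of most recent title (later first): Whitfield (Feb 10, 1995) before Fontaine (Jun 15, 1994).
Among Castillo, Dimitriou, Leclerc, Baptiste, Szabo, Delgado, Ruiz and Vance, by world ranking (higher first): Castillo (162) before Dimitriou (145) before Leclerc, Baptiste, Szabo and Delgado (120) before Ruiz and Vance (64).
Leclerc, Baptiste, Szabo and Delgado all have ranking points 8144 pts, so the next rule applies.
Leclerc, Baptiste, Szabo and Delgado are each not a home-nation competitor, so the next rule applies.
Among Leclerc, Baptiste, Szabo and Delgado, by date of most recent title (later first): Leclerc (Mar 3, 1999) before Baptiste (Mar 12, 1991) before Szabo (Feb 7, 1991) before Delgado (Dec 9, 1990).
Ruiz and Vance both have ranking points 3037 pts, so the next rule applies.
Ruiz and Vance are each a home-nation competitor, so the next rule applies.
Among Ruiz and Vance, by date of most recent title (later first): Ruiz (Jan 14, 2011) before Vance (Aug 7, 2004).
Order: Whitfield, Fontaine, Castillo, Dimitriou, Leclerc, Baptiste, Szabo, Delgado, Ruiz, Vance. So position 10.

10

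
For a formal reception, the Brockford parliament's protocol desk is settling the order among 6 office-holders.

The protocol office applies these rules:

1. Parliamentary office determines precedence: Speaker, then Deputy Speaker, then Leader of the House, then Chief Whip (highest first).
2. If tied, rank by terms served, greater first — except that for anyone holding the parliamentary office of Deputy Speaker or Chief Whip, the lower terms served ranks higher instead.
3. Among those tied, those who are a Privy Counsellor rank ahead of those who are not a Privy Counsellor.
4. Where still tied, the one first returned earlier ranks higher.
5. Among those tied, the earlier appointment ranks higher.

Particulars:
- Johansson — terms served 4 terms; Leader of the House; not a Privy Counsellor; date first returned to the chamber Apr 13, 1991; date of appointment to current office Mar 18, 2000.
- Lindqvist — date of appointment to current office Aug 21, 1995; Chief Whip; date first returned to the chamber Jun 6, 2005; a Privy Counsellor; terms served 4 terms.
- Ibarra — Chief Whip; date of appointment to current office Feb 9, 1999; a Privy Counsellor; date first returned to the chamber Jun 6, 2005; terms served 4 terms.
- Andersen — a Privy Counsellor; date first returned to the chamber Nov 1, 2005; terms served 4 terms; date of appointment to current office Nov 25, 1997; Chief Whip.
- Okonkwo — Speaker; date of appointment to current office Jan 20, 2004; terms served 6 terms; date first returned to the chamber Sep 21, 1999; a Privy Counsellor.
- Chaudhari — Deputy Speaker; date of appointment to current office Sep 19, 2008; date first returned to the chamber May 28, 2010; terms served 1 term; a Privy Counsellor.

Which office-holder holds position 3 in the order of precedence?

Johansson

By parliamentary office: Okonkwo (Speaker); then Chaudhari (Deputy Speaker); then Johansson (Leader of the House); then Lindqvist, Ibarra and Andersen (Chief Whip).
Lindqvist, Ibarra and Andersen all have terms served 4 terms, so the next rule applies.
Lindqvist, Ibarra and Andersen are each a Privy Counsellor, so the next rule applies.
Among Lindqvist, Ibarra and Andersen, by date first returned to the chamber (earlier first): Lindqvist and Ibarra (Jun 6, 2005) before Andersen (Nov 1, 2005).
Among Lindqvist and Ibarra, by date of appointment to current office (earlier first): Lindqvist (Aug 21, 1995) before Ibarra (Feb 9, 1999).
Order: Okonkwo, Chaudhari, Johansson, Lindqvist, Ibarra, Andersen.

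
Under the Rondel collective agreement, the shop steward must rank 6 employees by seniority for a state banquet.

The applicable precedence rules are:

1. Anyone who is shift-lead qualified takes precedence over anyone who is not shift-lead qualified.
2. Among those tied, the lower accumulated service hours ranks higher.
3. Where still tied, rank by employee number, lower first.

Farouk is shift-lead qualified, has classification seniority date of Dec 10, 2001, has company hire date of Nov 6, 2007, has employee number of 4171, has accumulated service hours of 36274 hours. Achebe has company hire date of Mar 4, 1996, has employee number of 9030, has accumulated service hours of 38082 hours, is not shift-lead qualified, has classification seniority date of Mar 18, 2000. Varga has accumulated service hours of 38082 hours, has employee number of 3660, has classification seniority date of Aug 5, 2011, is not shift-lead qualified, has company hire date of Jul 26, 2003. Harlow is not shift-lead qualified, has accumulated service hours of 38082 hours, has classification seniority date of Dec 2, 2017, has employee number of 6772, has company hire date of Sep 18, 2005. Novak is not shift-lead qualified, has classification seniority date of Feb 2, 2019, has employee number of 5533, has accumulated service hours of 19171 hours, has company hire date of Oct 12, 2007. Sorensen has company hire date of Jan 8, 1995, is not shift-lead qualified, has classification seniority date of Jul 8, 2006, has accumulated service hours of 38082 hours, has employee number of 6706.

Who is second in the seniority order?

By the first rule: Farouk (shift-lead qualified); then Novak, Varga, Sorensen, Harlow and Achebe (each not shift-lead qualified).
Among Novak, Varga, Sorensen, Harlow and Achebe, by accumulated service hours (lower first): Novak (19171 hours) before Varga, Sorensen, Harlow and Achebe (38082 hours).
Among Varga, Sorensen, Harlow and Achebe, by employee number (lower first): Varga (3660) before Sorensen (6706) before Harlow (6772) before Achebe (9030).
Order: Farouk, Novak, Varga, Sorensen, Harlow, Achebe.

Novak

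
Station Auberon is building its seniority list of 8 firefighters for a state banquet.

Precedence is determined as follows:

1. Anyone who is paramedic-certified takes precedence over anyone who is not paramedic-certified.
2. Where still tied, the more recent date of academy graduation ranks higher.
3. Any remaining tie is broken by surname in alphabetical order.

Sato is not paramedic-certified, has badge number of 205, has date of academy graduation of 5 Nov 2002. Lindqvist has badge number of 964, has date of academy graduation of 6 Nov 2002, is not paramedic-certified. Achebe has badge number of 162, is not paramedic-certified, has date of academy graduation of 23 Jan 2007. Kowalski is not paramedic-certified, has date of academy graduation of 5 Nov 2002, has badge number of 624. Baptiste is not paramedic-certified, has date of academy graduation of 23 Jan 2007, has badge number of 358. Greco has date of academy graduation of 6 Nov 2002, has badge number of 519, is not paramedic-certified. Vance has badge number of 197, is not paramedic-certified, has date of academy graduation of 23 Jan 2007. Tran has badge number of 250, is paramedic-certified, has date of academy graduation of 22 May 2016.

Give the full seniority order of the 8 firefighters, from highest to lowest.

Tran, Achebe, Baptiste, Vance, Greco, Lindqvist, Kowalski, Sato

By the first rule: Tran (paramedic-certified); then Achebe, Baptiste, Vance, Greco, Lindqvist, Kowalski and Sato (each not paramedic-certified).
Among Achebe, Baptiste, Vance, Greco, Lindqvist, Kowalski and Sato, by date of academy graduation (later first): Achebe, Baptiste and Vance (23 Jan 2007) before Greco and Lindqvist (6 Nov 2002) before Kowalski and Sato (5 Nov 2002).
Among Achebe, Baptiste and Vance, alphabetically by surname: Achebe before Baptiste before Vance.
Among Greco and Lindqvist, alphabetically by surname: Greco before Lindqvist.
Among Kowalski and Sato, alphabetically by surname: Kowalski before Sato.
Full order: Tran, Achebe, Baptiste, Vance, Greco, Lindqvist, Kowalski, Sato.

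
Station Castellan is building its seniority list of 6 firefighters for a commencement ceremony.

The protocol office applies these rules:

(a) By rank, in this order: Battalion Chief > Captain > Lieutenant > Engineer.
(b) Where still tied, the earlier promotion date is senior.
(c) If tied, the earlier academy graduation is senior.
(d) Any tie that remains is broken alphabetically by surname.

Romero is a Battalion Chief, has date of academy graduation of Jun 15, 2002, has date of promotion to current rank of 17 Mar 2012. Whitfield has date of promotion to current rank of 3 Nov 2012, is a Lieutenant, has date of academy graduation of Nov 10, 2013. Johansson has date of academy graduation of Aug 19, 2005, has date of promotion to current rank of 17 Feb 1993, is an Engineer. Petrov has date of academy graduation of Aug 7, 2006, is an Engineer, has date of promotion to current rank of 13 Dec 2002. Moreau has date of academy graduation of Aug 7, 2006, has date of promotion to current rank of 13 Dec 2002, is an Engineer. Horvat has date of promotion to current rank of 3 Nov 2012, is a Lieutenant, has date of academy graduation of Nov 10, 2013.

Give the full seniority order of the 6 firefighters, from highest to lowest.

By rank: Romero (Battalion Chief); then Horvat and Whitfield (Lieutenant); then Johansson, Moreau and Petrov (Engineer).
Horvat and Whitfield both have date of promotion to current rank 3 Nov 2012, so the next rule applies.
Horvat and Whitfield both have date of academy graduation Nov 10, 2013, so the next rule applies.
Among Horvat and Whitfield, alphabetically by surname: Horvat before Whitfield.
Among Johansson, Moreau and Petrov, by date of promotion to current rank (earlier first): Johansson (17 Feb 1993) before Moreau and Petrov (13 Dec 2002).
Moreau and Petrov both have date of academy graduation Aug 7, 2006, so the next rule applies.
Among Moreau and Petrov, alphabetically by surname: Moreau before Petrov.
Full order: Romero, Horvat, Whitfield, Johansson, Moreau, Petrov.

Romero, Horvat, Whitfield, Johansson, Moreau, Petrov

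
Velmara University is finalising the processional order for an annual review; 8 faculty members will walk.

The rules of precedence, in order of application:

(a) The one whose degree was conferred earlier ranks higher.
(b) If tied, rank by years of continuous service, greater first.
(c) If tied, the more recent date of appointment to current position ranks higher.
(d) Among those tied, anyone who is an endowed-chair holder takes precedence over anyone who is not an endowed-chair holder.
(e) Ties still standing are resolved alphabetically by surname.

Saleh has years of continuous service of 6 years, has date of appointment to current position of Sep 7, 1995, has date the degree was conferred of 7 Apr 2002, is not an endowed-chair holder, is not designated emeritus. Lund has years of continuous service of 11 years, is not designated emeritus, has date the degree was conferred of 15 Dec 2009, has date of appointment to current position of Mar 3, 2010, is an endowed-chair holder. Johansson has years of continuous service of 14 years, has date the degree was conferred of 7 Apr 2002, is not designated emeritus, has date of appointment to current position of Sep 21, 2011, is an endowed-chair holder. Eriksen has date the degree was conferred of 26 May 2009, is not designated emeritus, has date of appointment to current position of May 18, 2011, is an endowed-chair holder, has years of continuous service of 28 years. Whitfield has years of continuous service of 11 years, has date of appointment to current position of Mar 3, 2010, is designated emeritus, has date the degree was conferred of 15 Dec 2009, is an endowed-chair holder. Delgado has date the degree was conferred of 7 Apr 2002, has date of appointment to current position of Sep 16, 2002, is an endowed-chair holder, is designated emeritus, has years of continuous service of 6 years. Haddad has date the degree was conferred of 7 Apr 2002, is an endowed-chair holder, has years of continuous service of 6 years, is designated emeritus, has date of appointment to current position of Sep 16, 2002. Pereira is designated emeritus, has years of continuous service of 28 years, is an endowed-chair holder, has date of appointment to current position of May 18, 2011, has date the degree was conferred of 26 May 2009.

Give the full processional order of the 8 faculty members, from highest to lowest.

Johansson, Delgado, Haddad, Saleh, Eriksen, Pereira, Lund, Whitfield

By date the degree was conferred (earlier first): Johansson, Delgado, Haddad and Saleh (each 7 Apr 2002); then Eriksen and Pereira (both 26 May 2009); then Lund and Whitfield (both 15 Dec 2009).
Among Johansson, Delgado, Haddad and Saleh, by years of continuous service (higher first): Johansson (14 years) before Delgado, Haddad and Saleh (6 years).
Among Delgado, Haddad and Saleh, by date of appointment to current position (later first): Delgado and Haddad (Sep 16, 2002) before Saleh (Sep 7, 1995).
Delgado and Haddad are each an endowed-chair holder, so the next rule applies.
Among Delgado and Haddad, alphabetically by surname: Delgado before Haddad.
Eriksen and Pereira both have years of continuous service 28 years, so the next rule applies.
Eriksen and Pereira both have date of appointment to current position May 18, 2011, so the next rule applies.
Eriksen and Pereira are each an endowed-chair holder, so the next rule applies.
Among Eriksen and Pereira, alphabetically by surname: Eriksen before Pereira.
Lund and Whitfield both have years of continuous service 11 years, so the next rule applies.
Lund and Whitfield both have date of appointment to current position Mar 3, 2010, so the next rule applies.
Lund and Whitfield are each an endowed-chair holder, so the next rule applies.
Among Lund and Whitfield, alphabetically by surname: Lund before Whitfield.
Full order: Johansson, Delgado, Haddad, Saleh, Eriksen, Pereira, Lund, Whitfield.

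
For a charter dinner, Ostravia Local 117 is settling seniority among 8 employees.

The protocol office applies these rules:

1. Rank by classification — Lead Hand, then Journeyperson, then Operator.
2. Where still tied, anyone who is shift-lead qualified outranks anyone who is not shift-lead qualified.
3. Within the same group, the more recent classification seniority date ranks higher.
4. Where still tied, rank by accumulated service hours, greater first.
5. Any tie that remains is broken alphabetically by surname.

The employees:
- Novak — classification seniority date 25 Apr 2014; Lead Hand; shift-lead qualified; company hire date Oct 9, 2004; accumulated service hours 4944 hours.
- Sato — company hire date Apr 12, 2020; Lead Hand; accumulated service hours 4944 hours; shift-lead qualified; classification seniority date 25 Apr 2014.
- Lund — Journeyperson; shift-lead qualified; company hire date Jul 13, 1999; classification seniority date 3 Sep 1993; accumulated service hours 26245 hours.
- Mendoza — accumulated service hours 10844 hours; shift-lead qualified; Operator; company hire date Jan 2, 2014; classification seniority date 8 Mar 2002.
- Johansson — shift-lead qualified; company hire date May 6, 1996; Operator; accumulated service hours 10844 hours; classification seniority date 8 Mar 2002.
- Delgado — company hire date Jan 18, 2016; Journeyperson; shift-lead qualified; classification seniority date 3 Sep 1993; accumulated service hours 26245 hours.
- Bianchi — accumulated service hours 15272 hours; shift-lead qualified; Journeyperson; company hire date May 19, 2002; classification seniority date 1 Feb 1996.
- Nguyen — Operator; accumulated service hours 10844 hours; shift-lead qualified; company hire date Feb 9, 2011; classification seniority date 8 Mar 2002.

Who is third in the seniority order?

Bianchi

By classification: Novak and Sato (Lead Hand); then Bianchi, Delgado and Lund (Journeyperson); then Johansson, Mendoza and Nguyen (Operator).
Novak and Sato are each shift-lead qualified, so the next rule applies.
Novak and Sato both have classification seniority date 25 Apr 2014, so the next rule applies.
Novak and Sato both have accumulated service hours 4944 hours, so the next rule applies.
Among Novak and Sato, alphabetically by surname: Novak before Sato.
Bianchi, Delgado and Lund are each shift-lead qualified, so the next rule applies.
Among Bianchi, Delgado and Lund, by classification seniority date (later first): Bianchi (1 Feb 1996) before Delgado and Lund (3 Sep 1993).
Delgado and Lund both have accumulated service hours 26245 hours, so the next rule applies.
Among Delgado and Lund, alphabetically by surname: Delgado before Lund.
Johansson, Mendoza and Nguyen are each shift-lead qualified, so the next rule applies.
Johansson, Mendoza and Nguyen all have classification seniority date 8 Mar 2002, so the next rule applies.
Johansson, Mendoza and Nguyen all have accumulated service hours 10844 hours, so the next rule applies.
Among Johansson, Mendoza and Nguyen, alphabetically by surname: Johansson before Mendoza before Nguyen.
Order: Novak, Sato, Bianchi, Delgado, Lund, Johansson, Mendoza, Nguyen.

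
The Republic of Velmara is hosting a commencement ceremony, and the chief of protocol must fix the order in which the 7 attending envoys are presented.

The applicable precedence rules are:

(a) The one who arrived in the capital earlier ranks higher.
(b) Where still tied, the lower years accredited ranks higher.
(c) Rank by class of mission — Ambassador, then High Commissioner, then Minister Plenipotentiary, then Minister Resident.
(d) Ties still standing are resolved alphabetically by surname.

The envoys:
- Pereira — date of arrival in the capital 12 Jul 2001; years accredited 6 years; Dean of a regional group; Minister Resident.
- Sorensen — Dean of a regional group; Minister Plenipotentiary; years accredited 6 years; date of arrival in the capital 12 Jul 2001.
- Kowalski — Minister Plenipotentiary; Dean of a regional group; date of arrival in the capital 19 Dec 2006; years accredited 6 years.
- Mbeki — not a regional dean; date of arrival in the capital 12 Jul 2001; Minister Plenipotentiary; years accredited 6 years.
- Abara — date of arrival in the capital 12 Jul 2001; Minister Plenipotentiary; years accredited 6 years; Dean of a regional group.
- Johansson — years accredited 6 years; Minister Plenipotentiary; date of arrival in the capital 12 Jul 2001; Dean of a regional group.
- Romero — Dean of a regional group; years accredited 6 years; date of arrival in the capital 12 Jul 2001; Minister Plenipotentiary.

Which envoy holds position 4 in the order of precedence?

By date of arrival in the capital (earlier first): Abara, Johansson, Mbeki, Romero, Sorensen and Pereira (each 12 Jul 2001); then Kowalski (19 Dec 2006).
Abara, Johansson, Mbeki, Romero, Sorensen and Pereira all have years accredited 6 years, so the next rule applies.
Among Abara, Johansson, Mbeki, Romero, Sorensen and Pereira, by class of mission: Abara, Johansson, Mbeki, Romero and Sorensen (Minister Plenipotentiary) before Pereira (Minister Resident).
Among Abara, Johansson, Mbeki, Romero and Sorensen, alphabetically by surname: Abara before Johansson before Mbeki before Romero before Sorensen.
Order: Abara, Johansson, Mbeki, Romero, Sorensen, Pereira, Kowalski.

Romero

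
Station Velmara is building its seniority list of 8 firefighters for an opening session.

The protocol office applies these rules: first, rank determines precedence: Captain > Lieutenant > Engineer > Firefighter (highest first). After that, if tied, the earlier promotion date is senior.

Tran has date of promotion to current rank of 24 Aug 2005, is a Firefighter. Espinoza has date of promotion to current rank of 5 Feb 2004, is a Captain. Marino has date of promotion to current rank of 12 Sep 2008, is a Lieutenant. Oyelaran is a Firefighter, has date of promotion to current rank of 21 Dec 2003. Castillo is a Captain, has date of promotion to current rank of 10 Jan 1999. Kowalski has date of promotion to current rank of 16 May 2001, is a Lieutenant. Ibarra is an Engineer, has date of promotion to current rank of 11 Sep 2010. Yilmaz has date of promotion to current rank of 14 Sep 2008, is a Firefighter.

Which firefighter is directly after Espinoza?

Kowalski

By rank: Castillo and Espinoza (Captain); then Kowalski and Marino (Lieutenant); then Ibarra (Engineer); then Oyelaran, Tran and Yilmaz (Firefighter).
Among Castillo and Espinoza, by date of promotion to current rank (earlier first): Castillo (10 Jan 1999) before Espinoza (5 Feb 2004).
Among Kowalski and Marino, by date of promotion to current rank (earlier first): Kowalski (16 May 2001) before Marino (12 Sep 2008).
Among Oyelaran, Tran and Yilmaz, by date of promotion to current rank (earlier first): Oyelaran (21 Dec 2003) before Tran (24 Aug 2005) before Yilmaz (14 Sep 2008).
Order: Castillo, Espinoza, Kowalski, Marino, Ibarra, Oyelaran, Tran, Yilmaz.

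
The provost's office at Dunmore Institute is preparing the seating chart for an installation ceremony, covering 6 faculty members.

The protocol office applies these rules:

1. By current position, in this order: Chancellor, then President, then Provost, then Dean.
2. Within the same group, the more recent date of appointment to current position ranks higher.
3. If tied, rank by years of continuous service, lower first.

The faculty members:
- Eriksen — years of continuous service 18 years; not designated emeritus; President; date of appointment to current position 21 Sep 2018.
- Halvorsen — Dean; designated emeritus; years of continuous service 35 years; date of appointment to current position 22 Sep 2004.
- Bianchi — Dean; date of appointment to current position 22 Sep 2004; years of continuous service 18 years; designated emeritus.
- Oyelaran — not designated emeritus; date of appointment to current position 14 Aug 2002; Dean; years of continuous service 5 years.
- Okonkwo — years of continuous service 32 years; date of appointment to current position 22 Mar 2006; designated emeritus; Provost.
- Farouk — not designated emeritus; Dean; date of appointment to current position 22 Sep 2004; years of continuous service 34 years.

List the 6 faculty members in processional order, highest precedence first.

Eriksen, Okonkwo, Bianchi, Farouk, Halvorsen, Oyelaran

By current position: Eriksen (President); then Okonkwo (Provost); then Bianchi, Farouk, Halvorsen and Oyelaran (Dean).
Among Bianchi, Farouk, Halvorsen and Oyelaran, by date of appointment to current position (later first): Bianchi, Farouk and Halvorsen (22 Sep 2004) before Oyelaran (14 Aug 2002).
Among Bianchi, Farouk and Halvorsen, by years of continuous service (lower first): Bianchi (18 years) before Farouk (34 years) before Halvorsen (35 years).
Full order: Eriksen, Okonkwo, Bianchi, Farouk, Halvorsen, Oyelaran.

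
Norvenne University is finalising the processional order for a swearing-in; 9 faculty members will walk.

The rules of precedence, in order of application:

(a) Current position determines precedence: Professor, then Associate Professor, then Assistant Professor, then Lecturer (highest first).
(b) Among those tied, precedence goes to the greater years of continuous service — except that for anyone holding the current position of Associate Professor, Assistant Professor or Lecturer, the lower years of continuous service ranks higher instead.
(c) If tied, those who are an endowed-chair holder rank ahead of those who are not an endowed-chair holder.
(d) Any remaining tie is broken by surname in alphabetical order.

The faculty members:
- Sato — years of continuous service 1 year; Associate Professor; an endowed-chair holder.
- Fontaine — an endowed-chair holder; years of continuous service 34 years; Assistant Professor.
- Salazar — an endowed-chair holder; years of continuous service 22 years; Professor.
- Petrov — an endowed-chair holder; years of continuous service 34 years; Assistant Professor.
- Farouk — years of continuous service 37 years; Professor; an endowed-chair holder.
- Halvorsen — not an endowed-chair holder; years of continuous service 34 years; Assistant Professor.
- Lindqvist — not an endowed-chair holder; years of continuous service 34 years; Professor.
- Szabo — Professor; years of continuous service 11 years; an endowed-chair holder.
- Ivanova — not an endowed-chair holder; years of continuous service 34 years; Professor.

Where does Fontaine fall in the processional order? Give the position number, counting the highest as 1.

7

By current position: Farouk, Ivanova, Lindqvist, Salazar and Szabo (Professor); then Sato (Associate Professor); then Fontaine, Petrov and Halvorsen (Assistant Professor).
Among Farouk, Ivanova, Lindqvist, Salazar and Szabo, by years of continuous service (higher first): Farouk (37 years) before Ivanova and Lindqvist (34 years) before Salazar (22 years) before Szabo (11 years).
Ivanova and Lindqvist are each not an endowed-chair holder, so the next rule applies.
Among Ivanova and Lindqvist, alphabetically by surname: Ivanova before Lindqvist.
Fontaine, Petrov and Halvorsen all have years of continuous service 34 years, so the next rule applies.
Among Fontaine, Petrov and Halvorsen, an endowed-chair holder before not an endowed-chair holder: Fontaine and Petrov (an endowed-chair holder) before Halvorsen (not an endowed-chair holder).
Among Fontaine and Petrov, alphabetically by surname: Fontaine before Petrov.
Order: Farouk, Ivanova, Lindqvist, Salazar, Szabo, Sato, Fontaine, Petrov, Halvorsen. So position 7.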